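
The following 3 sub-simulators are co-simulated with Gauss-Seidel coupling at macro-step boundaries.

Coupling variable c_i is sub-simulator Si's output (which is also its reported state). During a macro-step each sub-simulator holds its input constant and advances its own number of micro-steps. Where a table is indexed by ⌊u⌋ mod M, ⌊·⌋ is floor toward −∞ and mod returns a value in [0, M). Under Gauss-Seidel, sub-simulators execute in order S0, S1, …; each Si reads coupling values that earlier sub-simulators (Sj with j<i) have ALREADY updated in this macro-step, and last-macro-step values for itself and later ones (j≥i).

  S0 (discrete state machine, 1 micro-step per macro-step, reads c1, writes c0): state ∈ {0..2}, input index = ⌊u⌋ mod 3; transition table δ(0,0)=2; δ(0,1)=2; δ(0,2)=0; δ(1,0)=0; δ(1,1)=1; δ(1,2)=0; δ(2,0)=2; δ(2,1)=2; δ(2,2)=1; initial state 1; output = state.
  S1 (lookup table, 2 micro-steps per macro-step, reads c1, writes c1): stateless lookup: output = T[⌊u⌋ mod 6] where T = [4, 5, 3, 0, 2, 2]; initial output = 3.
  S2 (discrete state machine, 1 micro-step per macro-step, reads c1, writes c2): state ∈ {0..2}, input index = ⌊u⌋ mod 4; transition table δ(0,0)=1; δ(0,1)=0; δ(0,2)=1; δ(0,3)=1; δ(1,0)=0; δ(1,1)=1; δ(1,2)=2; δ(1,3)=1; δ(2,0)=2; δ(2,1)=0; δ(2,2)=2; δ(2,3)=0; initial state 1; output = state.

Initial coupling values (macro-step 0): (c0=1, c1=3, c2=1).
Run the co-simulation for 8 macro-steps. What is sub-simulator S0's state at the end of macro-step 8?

S0 state at macro-step 8 = 1

macro 1: S0 reads c1=3 → after 1×micro: 0; S1 reads c1=3 → after 2×micro: 0; S2 reads c1=0 → after 1×micro: 0 ⇒ (c0=0, c1=0, c2=0)
macro 2: S0 reads c1=0 → after 1×micro: 2; S1 reads c1=0 → after 2×micro: 4; S2 reads c1=4 → after 1×micro: 1 ⇒ (c0=2, c1=4, c2=1)
macro 3: S0 reads c1=4 → after 1×micro: 2; S1 reads c1=4 → after 2×micro: 2; S2 reads c1=2 → after 1×micro: 2 ⇒ (c0=2, c1=2, c2=2)
macro 4: S0 reads c1=2 → after 1×micro: 1; S1 reads c1=2 → after 2×micro: 3; S2 reads c1=3 → after 1×micro: 0 ⇒ (c0=1, c1=3, c2=0)
macro 5: S0 reads c1=3 → after 1×micro: 0; S1 reads c1=3 → after 2×micro: 0; S2 reads c1=0 → after 1×micro: 1 ⇒ (c0=0, c1=0, c2=1)
macro 6: S0 reads c1=0 → after 1×micro: 2; S1 reads c1=0 → after 2×micro: 4; S2 reads c1=4 → after 1×micro: 0 ⇒ (c0=2, c1=4, c2=0)
macro 7: S0 reads c1=4 → after 1×micro: 2; S1 reads c1=4 → after 2×micro: 2; S2 reads c1=2 → after 1×micro: 1 ⇒ (c0=2, c1=2, c2=1)
macro 8: S0 reads c1=2 → after 1×micro: 1; S1 reads c1=2 → after 2×micro: 3; S2 reads c1=3 → after 1×micro: 1 ⇒ (c0=1, c1=3, c2=1)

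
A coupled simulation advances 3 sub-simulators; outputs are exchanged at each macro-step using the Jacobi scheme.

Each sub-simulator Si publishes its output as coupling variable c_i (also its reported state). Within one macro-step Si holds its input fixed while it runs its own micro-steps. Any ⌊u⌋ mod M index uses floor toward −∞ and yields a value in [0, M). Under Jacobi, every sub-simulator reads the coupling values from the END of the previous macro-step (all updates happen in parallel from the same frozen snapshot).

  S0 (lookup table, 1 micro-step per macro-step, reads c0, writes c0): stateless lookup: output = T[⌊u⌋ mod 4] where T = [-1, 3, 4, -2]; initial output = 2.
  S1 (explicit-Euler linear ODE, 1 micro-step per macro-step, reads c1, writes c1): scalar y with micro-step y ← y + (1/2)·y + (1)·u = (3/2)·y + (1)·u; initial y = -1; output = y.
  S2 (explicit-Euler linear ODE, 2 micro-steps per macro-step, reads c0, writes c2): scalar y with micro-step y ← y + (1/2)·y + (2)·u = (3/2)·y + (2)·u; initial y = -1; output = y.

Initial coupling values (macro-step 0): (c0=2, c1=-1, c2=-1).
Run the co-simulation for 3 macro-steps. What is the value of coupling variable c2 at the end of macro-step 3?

macro 1: S0 reads c0=2 → after 1×micro: 4; S1 reads c1=-1 → after 1×micro: -5/2; S2 reads c0=2 → after 2×micro: 31/4 ⇒ (c0=4, c1=-5/2, c2=31/4)
macro 2: S0 reads c0=4 → after 1×micro: -1; S1 reads c1=-5/2 → after 1×micro: -25/4; S2 reads c0=4 → after 2×micro: 599/16 ⇒ (c0=-1, c1=-25/4, c2=599/16)
macro 3: S0 reads c0=-1 → after 1×micro: -2; S1 reads c1=-25/4 → after 1×micro: -125/8; S2 reads c0=-1 → after 2×micro: 5071/64 ⇒ (c0=-2, c1=-125/8, c2=5071/64)

c2 at macro-step 3 = 5071/64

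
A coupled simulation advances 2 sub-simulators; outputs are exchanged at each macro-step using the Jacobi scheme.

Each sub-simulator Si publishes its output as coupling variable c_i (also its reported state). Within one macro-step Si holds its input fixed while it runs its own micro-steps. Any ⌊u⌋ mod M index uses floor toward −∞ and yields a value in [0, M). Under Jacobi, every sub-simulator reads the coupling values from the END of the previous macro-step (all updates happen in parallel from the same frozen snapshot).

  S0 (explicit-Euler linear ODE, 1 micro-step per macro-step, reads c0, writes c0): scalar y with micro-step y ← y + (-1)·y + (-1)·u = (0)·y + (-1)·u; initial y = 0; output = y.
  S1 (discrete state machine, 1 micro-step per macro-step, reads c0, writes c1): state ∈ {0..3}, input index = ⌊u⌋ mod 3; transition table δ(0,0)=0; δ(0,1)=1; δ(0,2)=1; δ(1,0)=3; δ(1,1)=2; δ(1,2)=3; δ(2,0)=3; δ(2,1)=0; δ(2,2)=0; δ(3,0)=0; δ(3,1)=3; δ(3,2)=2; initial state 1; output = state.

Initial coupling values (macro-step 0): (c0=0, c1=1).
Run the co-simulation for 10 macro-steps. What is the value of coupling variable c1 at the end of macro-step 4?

macro 1: S0 reads c0=0 → after 1×micro: 0; S1 reads c0=0 → after 1×micro: 3 ⇒ (c0=0, c1=3)
macro 2: S0 reads c0=0 → after 1×micro: 0; S1 reads c0=0 → after 1×micro: 0 ⇒ (c0=0, c1=0)
macro 3: S0 reads c0=0 → after 1×micro: 0; S1 reads c0=0 → after 1×micro: 0 ⇒ (c0=0, c1=0)
macro 4: S0 reads c0=0 → after 1×micro: 0; S1 reads c0=0 → after 1×micro: 0 ⇒ (c0=0, c1=0)
macro 5: S0 reads c0=0 → after 1×micro: 0; S1 reads c0=0 → after 1×micro: 0 ⇒ (c0=0, c1=0)
macro 6: S0 reads c0=0 → after 1×micro: 0; S1 reads c0=0 → after 1×micro: 0 ⇒ (c0=0, c1=0)
macro 7: S0 reads c0=0 → after 1×micro: 0; S1 reads c0=0 → after 1×micro: 0 ⇒ (c0=0, c1=0)
macro 8: S0 reads c0=0 → after 1×micro: 0; S1 reads c0=0 → after 1×micro: 0 ⇒ (c0=0, c1=0)
macro 9: S0 reads c0=0 → after 1×micro: 0; S1 reads c0=0 → after 1×micro: 0 ⇒ (c0=0, c1=0)
macro 10: S0 reads c0=0 → after 1×micro: 0; S1 reads c0=0 → after 1×micro: 0 ⇒ (c0=0, c1=0)

c1 at macro-step 4 = 0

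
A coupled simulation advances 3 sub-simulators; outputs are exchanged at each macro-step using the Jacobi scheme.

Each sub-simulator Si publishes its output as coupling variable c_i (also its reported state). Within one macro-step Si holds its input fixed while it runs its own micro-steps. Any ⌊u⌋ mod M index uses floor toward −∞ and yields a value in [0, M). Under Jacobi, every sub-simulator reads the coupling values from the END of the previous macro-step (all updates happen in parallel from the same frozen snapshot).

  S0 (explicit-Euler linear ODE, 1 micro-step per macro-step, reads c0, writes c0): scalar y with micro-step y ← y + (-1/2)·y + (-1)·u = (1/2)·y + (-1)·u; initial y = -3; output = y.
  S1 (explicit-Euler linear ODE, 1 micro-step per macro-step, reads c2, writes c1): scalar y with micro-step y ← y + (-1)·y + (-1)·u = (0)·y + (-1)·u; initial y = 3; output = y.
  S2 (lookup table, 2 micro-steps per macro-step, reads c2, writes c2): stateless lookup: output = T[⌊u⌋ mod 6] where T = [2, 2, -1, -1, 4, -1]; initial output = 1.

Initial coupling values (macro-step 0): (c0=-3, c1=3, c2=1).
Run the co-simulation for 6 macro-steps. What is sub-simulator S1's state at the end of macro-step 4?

S1 state at macro-step 4 = 1

macro 1: S0 reads c0=-3 → after 1×micro: 3/2; S1 reads c2=1 → after 1×micro: -1; S2 reads c2=1 → after 2×micro: 2 ⇒ (c0=3/2, c1=-1, c2=2)
macro 2: S0 reads c0=3/2 → after 1×micro: -3/4; S1 reads c2=2 → after 1×micro: -2; S2 reads c2=2 → after 2×micro: -1 ⇒ (c0=-3/4, c1=-2, c2=-1)
macro 3: S0 reads c0=-3/4 → after 1×micro: 3/8; S1 reads c2=-1 → after 1×micro: 1; S2 reads c2=-1 → after 2×micro: -1 ⇒ (c0=3/8, c1=1, c2=-1)
macro 4: S0 reads c0=3/8 → after 1×micro: -3/16; S1 reads c2=-1 → after 1×micro: 1; S2 reads c2=-1 → after 2×micro: -1 ⇒ (c0=-3/16, c1=1, c2=-1)
macro 5: S0 reads c0=-3/16 → after 1×micro: 3/32; S1 reads c2=-1 → after 1×micro: 1; S2 reads c2=-1 → after 2×micro: -1 ⇒ (c0=3/32, c1=1, c2=-1)
macro 6: S0 reads c0=3/32 → after 1×micro: -3/64; S1 reads c2=-1 → after 1×micro: 1; S2 reads c2=-1 → after 2×micro: -1 ⇒ (c0=-3/64, c1=1, c2=-1)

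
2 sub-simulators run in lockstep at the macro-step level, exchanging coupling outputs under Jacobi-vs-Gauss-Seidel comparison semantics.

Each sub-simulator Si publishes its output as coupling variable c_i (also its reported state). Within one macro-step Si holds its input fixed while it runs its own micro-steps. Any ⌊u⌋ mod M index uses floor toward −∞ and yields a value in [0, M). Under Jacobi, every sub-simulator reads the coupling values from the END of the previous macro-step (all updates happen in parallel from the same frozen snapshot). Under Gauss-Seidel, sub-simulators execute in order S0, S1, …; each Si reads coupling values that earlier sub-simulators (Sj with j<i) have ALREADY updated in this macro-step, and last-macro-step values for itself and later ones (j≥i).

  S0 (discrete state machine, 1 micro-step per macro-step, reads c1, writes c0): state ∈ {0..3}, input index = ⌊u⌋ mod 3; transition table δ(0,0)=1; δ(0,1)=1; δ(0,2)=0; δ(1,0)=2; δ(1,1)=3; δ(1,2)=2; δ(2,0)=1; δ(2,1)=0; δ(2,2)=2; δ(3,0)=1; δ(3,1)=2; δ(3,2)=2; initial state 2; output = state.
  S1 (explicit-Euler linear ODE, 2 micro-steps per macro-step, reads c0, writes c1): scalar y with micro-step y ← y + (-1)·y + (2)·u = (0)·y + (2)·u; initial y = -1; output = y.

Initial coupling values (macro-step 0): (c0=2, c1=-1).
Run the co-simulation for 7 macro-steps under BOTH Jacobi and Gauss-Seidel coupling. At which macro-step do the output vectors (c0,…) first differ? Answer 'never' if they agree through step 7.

first divergence at macro-step: 2

[Jacobi] macro 1: S0 reads c1=-1 → after 1×micro: 2; S1 reads c0=2 → after 2×micro: 4 ⇒ (c0=2, c1=4)
[Jacobi] macro 2: S0 reads c1=4 → after 1×micro: 0; S1 reads c0=2 → after 2×micro: 4 ⇒ (c0=0, c1=4)
[Jacobi] macro 3: S0 reads c1=4 → after 1×micro: 1; S1 reads c0=0 → after 2×micro: 0 ⇒ (c0=1, c1=0)
[Jacobi] macro 4: S0 reads c1=0 → after 1×micro: 2; S1 reads c0=1 → after 2×micro: 2 ⇒ (c0=2, c1=2)
[Jacobi] macro 5: S0 reads c1=2 → after 1×micro: 2; S1 reads c0=2 → after 2×micro: 4 ⇒ (c0=2, c1=4)
[Jacobi] macro 6: S0 reads c1=4 → after 1×micro: 0; S1 reads c0=2 → after 2×micro: 4 ⇒ (c0=0, c1=4)
[Jacobi] macro 7: S0 reads c1=4 → after 1×micro: 1; S1 reads c0=0 → after 2×micro: 0 ⇒ (c0=1, c1=0)
[Gauss-Seidel] macro 1: S0 reads c1=-1 → after 1×micro: 2; S1 reads c0=2 → after 2×micro: 4 ⇒ (c0=2, c1=4)
[Gauss-Seidel] macro 2: S0 reads c1=4 → after 1×micro: 0; S1 reads c0=0 → after 2×micro: 0 ⇒ (c0=0, c1=0)
[Gauss-Seidel] macro 3: S0 reads c1=0 → after 1×micro: 1; S1 reads c0=1 → after 2×micro: 2 ⇒ (c0=1, c1=2)
[Gauss-Seidel] macro 4: S0 reads c1=2 → after 1×micro: 2; S1 reads c0=2 → after 2×micro: 4 ⇒ (c0=2, c1=4)
[Gauss-Seidel] macro 5: S0 reads c1=4 → after 1×micro: 0; S1 reads c0=0 → after 2×micro: 0 ⇒ (c0=0, c1=0)
[Gauss-Seidel] macro 6: S0 reads c1=0 → after 1×micro: 1; S1 reads c0=1 → after 2×micro: 2 ⇒ (c0=1, c1=2)
[Gauss-Seidel] macro 7: S0 reads c1=2 → after 1×micro: 2; S1 reads c0=2 → after 2×micro: 4 ⇒ (c0=2, c1=4)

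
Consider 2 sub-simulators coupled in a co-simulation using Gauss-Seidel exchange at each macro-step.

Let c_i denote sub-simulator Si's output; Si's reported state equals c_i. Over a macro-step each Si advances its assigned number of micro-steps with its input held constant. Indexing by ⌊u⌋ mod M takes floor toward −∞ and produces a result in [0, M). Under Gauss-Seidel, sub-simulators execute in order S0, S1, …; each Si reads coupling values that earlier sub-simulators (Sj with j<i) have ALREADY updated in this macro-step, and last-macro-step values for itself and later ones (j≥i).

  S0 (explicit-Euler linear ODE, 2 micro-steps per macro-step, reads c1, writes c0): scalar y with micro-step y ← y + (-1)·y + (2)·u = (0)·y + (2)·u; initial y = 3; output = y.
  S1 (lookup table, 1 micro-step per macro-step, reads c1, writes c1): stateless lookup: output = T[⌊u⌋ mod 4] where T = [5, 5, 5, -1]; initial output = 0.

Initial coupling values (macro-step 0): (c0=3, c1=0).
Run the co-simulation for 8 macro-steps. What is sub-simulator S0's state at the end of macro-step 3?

macro 1: S0 reads c1=0 → after 2×micro: 0; S1 reads c1=0 → after 1×micro: 5 ⇒ (c0=0, c1=5)
macro 2: S0 reads c1=5 → after 2×micro: 10; S1 reads c1=5 → after 1×micro: 5 ⇒ (c0=10, c1=5)
macro 3: S0 reads c1=5 → after 2×micro: 10; S1 reads c1=5 → after 1×micro: 5 ⇒ (c0=10, c1=5)
macro 4: S0 reads c1=5 → after 2×micro: 10; S1 reads c1=5 → after 1×micro: 5 ⇒ (c0=10, c1=5)
macro 5: S0 reads c1=5 → after 2×micro: 10; S1 reads c1=5 → after 1×micro: 5 ⇒ (c0=10, c1=5)
macro 6: S0 reads c1=5 → after 2×micro: 10; S1 reads c1=5 → after 1×micro: 5 ⇒ (c0=10, c1=5)
macro 7: S0 reads c1=5 → after 2×micro: 10; S1 reads c1=5 → after 1×micro: 5 ⇒ (c0=10, c1=5)
macro 8: S0 reads c1=5 → after 2×micro: 10; S1 reads c1=5 → after 1×micro: 5 ⇒ (c0=10, c1=5)

S0 state at macro-step 3 = 10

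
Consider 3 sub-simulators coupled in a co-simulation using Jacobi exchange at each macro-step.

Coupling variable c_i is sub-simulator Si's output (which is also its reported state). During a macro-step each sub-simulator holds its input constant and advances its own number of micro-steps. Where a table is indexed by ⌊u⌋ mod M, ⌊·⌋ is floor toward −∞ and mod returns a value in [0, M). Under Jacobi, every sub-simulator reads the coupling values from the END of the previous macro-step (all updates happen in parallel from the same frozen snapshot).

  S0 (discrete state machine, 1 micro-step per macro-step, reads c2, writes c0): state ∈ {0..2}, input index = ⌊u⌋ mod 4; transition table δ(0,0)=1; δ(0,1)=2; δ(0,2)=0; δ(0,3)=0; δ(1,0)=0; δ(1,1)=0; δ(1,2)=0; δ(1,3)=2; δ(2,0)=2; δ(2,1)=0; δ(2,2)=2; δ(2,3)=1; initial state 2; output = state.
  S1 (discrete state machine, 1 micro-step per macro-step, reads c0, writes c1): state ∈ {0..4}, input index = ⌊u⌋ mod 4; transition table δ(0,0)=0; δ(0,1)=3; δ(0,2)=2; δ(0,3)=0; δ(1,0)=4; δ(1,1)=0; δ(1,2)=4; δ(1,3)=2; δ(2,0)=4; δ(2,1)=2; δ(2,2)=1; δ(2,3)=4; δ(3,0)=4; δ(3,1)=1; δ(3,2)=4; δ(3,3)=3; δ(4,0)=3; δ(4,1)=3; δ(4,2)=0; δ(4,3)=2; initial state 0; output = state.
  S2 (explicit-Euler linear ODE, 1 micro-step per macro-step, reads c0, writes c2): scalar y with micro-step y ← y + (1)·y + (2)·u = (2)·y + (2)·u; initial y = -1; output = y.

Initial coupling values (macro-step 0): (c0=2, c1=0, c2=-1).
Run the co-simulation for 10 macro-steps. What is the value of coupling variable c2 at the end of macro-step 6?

macro 1: S0 reads c2=-1 → after 1×micro: 1; S1 reads c0=2 → after 1×micro: 2; S2 reads c0=2 → after 1×micro: 2 ⇒ (c0=1, c1=2, c2=2)
macro 2: S0 reads c2=2 → after 1×micro: 0; S1 reads c0=1 → after 1×micro: 2; S2 reads c0=1 → after 1×micro: 6 ⇒ (c0=0, c1=2, c2=6)
macro 3: S0 reads c2=6 → after 1×micro: 0; S1 reads c0=0 → after 1×micro: 4; S2 reads c0=0 → after 1×micro: 12 ⇒ (c0=0, c1=4, c2=12)
macro 4: S0 reads c2=12 → after 1×micro: 1; S1 reads c0=0 → after 1×micro: 3; S2 reads c0=0 → after 1×micro: 24 ⇒ (c0=1, c1=3, c2=24)
macro 5: S0 reads c2=24 → after 1×micro: 0; S1 reads c0=1 → after 1×micro: 1; S2 reads c0=1 → after 1×micro: 50 ⇒ (c0=0, c1=1, c2=50)
macro 6: S0 reads c2=50 → after 1×micro: 0; S1 reads c0=0 → after 1×micro: 4; S2 reads c0=0 → after 1×micro: 100 ⇒ (c0=0, c1=4, c2=100)
macro 7: S0 reads c2=100 → after 1×micro: 1; S1 reads c0=0 → after 1×micro: 3; S2 reads c0=0 → after 1×micro: 200 ⇒ (c0=1, c1=3, c2=200)
macro 8: S0 reads c2=200 → after 1×micro: 0; S1 reads c0=1 → after 1×micro: 1; S2 reads c0=1 → after 1×micro: 402 ⇒ (c0=0, c1=1, c2=402)
macro 9: S0 reads c2=402 → after 1×micro: 0; S1 reads c0=0 → after 1×micro: 4; S2 reads c0=0 → after 1×micro: 804 ⇒ (c0=0, c1=4, c2=804)
macro 10: S0 reads c2=804 → after 1×micro: 1; S1 reads c0=0 → after 1×micro: 3; S2 reads c0=0 → after 1×micro: 1608 ⇒ (c0=1, c1=3, c2=1608)

c2 at macro-step 6 = 100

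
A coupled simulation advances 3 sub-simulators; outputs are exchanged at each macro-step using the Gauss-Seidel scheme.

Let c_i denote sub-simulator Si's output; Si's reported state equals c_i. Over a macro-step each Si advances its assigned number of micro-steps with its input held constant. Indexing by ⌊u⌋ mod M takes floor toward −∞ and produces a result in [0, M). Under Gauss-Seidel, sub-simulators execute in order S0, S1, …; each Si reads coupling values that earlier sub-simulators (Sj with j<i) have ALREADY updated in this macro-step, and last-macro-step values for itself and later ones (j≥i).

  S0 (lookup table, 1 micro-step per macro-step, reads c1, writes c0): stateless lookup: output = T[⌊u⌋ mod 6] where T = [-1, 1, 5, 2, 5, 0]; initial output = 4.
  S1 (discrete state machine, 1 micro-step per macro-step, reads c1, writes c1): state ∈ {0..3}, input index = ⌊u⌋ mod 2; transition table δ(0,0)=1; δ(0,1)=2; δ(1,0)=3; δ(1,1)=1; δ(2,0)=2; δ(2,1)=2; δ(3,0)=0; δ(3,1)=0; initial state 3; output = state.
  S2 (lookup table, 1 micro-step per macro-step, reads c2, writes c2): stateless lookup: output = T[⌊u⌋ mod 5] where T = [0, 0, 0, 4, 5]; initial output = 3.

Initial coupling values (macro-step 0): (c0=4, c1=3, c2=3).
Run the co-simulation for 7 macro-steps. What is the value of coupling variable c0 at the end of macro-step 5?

c0 at macro-step 5 = 1

macro 1: S0 reads c1=3 → after 1×micro: 2; S1 reads c1=3 → after 1×micro: 0; S2 reads c2=3 → after 1×micro: 4 ⇒ (c0=2, c1=0, c2=4)
macro 2: S0 reads c1=0 → after 1×micro: -1; S1 reads c1=0 → after 1×micro: 1; S2 reads c2=4 → after 1×micro: 5 ⇒ (c0=-1, c1=1, c2=5)
macro 3: S0 reads c1=1 → after 1×micro: 1; S1 reads c1=1 → after 1×micro: 1; S2 reads c2=5 → after 1×micro: 0 ⇒ (c0=1, c1=1, c2=0)
macro 4: S0 reads c1=1 → after 1×micro: 1; S1 reads c1=1 → after 1×micro: 1; S2 reads c2=0 → after 1×micro: 0 ⇒ (c0=1, c1=1, c2=0)
macro 5: S0 reads c1=1 → after 1×micro: 1; S1 reads c1=1 → after 1×micro: 1; S2 reads c2=0 → after 1×micro: 0 ⇒ (c0=1, c1=1, c2=0)
macro 6: S0 reads c1=1 → after 1×micro: 1; S1 reads c1=1 → after 1×micro: 1; S2 reads c2=0 → after 1×micro: 0 ⇒ (c0=1, c1=1, c2=0)
macro 7: S0 reads c1=1 → after 1×micro: 1; S1 reads c1=1 → after 1×micro: 1; S2 reads c2=0 → after 1×micro: 0 ⇒ (c0=1, c1=1, c2=0)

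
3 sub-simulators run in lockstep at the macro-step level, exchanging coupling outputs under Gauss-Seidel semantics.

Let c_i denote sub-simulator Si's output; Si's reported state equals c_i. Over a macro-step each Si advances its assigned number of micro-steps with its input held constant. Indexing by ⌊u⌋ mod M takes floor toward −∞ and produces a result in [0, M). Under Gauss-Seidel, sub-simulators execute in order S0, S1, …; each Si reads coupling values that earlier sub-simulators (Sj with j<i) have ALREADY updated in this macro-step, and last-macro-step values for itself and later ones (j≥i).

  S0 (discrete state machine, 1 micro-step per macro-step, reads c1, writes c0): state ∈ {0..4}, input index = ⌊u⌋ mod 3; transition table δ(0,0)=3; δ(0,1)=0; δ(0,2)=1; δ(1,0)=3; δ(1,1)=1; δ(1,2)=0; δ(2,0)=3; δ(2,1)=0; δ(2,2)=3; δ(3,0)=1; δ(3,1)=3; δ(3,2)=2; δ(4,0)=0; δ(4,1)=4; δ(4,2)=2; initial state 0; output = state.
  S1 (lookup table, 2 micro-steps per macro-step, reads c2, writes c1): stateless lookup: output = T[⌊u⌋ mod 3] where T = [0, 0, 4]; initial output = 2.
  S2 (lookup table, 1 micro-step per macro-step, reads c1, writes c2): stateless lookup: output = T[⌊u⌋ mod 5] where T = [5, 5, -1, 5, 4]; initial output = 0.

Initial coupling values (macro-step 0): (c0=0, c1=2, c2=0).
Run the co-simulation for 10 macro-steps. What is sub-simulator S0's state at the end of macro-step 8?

macro 1: S0 reads c1=2 → after 1×micro: 1; S1 reads c2=0 → after 2×micro: 0; S2 reads c1=0 → after 1×micro: 5 ⇒ (c0=1, c1=0, c2=5)
macro 2: S0 reads c1=0 → after 1×micro: 3; S1 reads c2=5 → after 2×micro: 4; S2 reads c1=4 → after 1×micro: 4 ⇒ (c0=3, c1=4, c2=4)
macro 3: S0 reads c1=4 → after 1×micro: 3; S1 reads c2=4 → after 2×micro: 0; S2 reads c1=0 → after 1×micro: 5 ⇒ (c0=3, c1=0, c2=5)
macro 4: S0 reads c1=0 → after 1×micro: 1; S1 reads c2=5 → after 2×micro: 4; S2 reads c1=4 → after 1×micro: 4 ⇒ (c0=1, c1=4, c2=4)
macro 5: S0 reads c1=4 → after 1×micro: 1; S1 reads c2=4 → after 2×micro: 0; S2 reads c1=0 → after 1×micro: 5 ⇒ (c0=1, c1=0, c2=5)
macro 6: S0 reads c1=0 → after 1×micro: 3; S1 reads c2=5 → after 2×micro: 4; S2 reads c1=4 → after 1×micro: 4 ⇒ (c0=3, c1=4, c2=4)
macro 7: S0 reads c1=4 → after 1×micro: 3; S1 reads c2=4 → after 2×micro: 0; S2 reads c1=0 → after 1×micro: 5 ⇒ (c0=3, c1=0, c2=5)
macro 8: S0 reads c1=0 → after 1×micro: 1; S1 reads c2=5 → after 2×micro: 4; S2 reads c1=4 → after 1×micro: 4 ⇒ (c0=1, c1=4, c2=4)
macro 9: S0 reads c1=4 → after 1×micro: 1; S1 reads c2=4 → after 2×micro: 0; S2 reads c1=0 → after 1×micro: 5 ⇒ (c0=1, c1=0, c2=5)
macro 10: S0 reads c1=0 → after 1×micro: 3; S1 reads c2=5 → after 2×micro: 4; S2 reads c1=4 → after 1×micro: 4 ⇒ (c0=3, c1=4, c2=4)

S0 state at macro-step 8 = 1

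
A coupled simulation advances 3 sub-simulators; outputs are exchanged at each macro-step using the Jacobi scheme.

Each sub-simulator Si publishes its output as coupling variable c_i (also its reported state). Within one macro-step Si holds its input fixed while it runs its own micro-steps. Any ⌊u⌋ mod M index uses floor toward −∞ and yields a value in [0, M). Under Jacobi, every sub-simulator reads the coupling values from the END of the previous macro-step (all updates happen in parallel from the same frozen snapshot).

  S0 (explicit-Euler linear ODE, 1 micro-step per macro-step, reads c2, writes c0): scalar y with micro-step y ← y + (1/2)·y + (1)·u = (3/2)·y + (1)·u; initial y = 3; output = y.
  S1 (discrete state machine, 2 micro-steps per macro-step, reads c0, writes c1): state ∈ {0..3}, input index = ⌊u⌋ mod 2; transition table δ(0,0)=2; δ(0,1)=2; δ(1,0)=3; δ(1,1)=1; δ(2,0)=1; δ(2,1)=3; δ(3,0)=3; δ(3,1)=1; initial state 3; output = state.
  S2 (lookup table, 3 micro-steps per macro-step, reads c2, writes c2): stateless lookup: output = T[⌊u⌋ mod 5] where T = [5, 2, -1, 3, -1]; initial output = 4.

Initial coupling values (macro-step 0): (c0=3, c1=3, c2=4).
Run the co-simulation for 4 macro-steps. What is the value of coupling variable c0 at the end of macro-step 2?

c0 at macro-step 2 = 47/4

macro 1: S0 reads c2=4 → after 1×micro: 17/2; S1 reads c0=3 → after 2×micro: 1; S2 reads c2=4 → after 3×micro: -1 ⇒ (c0=17/2, c1=1, c2=-1)
macro 2: S0 reads c2=-1 → after 1×micro: 47/4; S1 reads c0=17/2 → after 2×micro: 3; S2 reads c2=-1 → after 3×micro: -1 ⇒ (c0=47/4, c1=3, c2=-1)
macro 3: S0 reads c2=-1 → after 1×micro: 133/8; S1 reads c0=47/4 → after 2×micro: 1; S2 reads c2=-1 → after 3×micro: -1 ⇒ (c0=133/8, c1=1, c2=-1)
macro 4: S0 reads c2=-1 → after 1×micro: 383/16; S1 reads c0=133/8 → after 2×micro: 3; S2 reads c2=-1 → after 3×micro: -1 ⇒ (c0=383/16, c1=3, c2=-1)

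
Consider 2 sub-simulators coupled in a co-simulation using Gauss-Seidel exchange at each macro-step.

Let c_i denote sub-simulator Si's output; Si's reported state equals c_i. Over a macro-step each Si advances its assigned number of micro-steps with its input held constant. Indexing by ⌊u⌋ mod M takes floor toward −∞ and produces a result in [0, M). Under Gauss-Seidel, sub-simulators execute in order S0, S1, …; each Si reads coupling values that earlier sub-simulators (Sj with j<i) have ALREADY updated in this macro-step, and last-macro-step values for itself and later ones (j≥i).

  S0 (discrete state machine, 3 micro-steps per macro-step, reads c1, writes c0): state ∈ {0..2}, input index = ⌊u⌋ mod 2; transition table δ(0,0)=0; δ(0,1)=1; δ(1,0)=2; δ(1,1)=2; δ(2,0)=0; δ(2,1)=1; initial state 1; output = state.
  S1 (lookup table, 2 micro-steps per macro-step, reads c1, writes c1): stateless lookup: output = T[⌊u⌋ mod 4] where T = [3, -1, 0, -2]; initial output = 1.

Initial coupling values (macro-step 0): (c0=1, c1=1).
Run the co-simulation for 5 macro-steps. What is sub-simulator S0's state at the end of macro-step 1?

macro 1: S0 reads c1=1 → after 3×micro: 2; S1 reads c1=1 → after 2×micro: -1 ⇒ (c0=2, c1=-1)
macro 2: S0 reads c1=-1 → after 3×micro: 1; S1 reads c1=-1 → after 2×micro: -2 ⇒ (c0=1, c1=-2)
macro 3: S0 reads c1=-2 → after 3×micro: 0; S1 reads c1=-2 → after 2×micro: 0 ⇒ (c0=0, c1=0)
macro 4: S0 reads c1=0 → after 3×micro: 0; S1 reads c1=0 → after 2×micro: 3 ⇒ (c0=0, c1=3)
macro 5: S0 reads c1=3 → after 3×micro: 1; S1 reads c1=3 → after 2×micro: -2 ⇒ (c0=1, c1=-2)

S0 state at macro-step 1 = 2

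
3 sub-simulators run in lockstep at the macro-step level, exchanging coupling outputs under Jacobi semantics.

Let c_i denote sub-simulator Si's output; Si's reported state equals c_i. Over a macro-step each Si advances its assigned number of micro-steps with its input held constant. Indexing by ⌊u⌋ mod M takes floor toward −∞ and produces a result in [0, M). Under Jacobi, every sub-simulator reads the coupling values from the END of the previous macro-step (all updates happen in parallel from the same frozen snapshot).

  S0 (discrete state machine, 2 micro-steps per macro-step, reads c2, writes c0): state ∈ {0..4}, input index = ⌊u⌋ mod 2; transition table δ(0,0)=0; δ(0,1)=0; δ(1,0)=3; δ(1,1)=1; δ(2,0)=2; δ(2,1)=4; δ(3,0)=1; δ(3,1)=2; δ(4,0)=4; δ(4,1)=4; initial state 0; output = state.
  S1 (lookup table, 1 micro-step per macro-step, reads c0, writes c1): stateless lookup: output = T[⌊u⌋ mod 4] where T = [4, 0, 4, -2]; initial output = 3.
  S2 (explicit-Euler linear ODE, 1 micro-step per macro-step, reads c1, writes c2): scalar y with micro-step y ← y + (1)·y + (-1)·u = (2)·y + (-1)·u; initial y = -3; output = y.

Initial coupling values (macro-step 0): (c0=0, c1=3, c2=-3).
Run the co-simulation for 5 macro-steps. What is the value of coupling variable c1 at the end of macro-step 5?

c1 at macro-step 5 = 4

macro 1: S0 reads c2=-3 → after 2×micro: 0; S1 reads c0=0 → after 1×micro: 4; S2 reads c1=3 → after 1×micro: -9 ⇒ (c0=0, c1=4, c2=-9)
macro 2: S0 reads c2=-9 → after 2×micro: 0; S1 reads c0=0 → after 1×micro: 4; S2 reads c1=4 → after 1×micro: -22 ⇒ (c0=0, c1=4, c2=-22)
macro 3: S0 reads c2=-22 → after 2×micro: 0; S1 reads c0=0 → after 1×micro: 4; S2 reads c1=4 → after 1×micro: -48 ⇒ (c0=0, c1=4, c2=-48)
macro 4: S0 reads c2=-48 → after 2×micro: 0; S1 reads c0=0 → after 1×micro: 4; S2 reads c1=4 → after 1×micro: -100 ⇒ (c0=0, c1=4, c2=-100)
macro 5: S0 reads c2=-100 → after 2×micro: 0; S1 reads c0=0 → after 1×micro: 4; S2 reads c1=4 → after 1×micro: -204 ⇒ (c0=0, c1=4, c2=-204)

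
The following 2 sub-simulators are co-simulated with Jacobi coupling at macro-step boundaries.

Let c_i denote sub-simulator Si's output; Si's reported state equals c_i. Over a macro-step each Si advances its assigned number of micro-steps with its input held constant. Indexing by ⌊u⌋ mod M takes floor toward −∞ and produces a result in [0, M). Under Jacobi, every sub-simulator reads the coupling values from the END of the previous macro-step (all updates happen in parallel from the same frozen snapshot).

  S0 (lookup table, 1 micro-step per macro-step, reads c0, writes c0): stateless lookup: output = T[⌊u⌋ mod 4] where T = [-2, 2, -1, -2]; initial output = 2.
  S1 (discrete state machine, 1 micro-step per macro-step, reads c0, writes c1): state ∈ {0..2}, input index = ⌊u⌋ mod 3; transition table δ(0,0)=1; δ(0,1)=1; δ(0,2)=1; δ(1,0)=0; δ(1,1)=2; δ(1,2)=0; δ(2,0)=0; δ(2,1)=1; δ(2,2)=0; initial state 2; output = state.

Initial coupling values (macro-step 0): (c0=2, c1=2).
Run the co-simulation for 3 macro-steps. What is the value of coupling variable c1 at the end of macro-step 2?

c1 at macro-step 2 = 1

macro 1: S0 reads c0=2 → after 1×micro: -1; S1 reads c0=2 → after 1×micro: 0 ⇒ (c0=-1, c1=0)
macro 2: S0 reads c0=-1 → after 1×micro: -2; S1 reads c0=-1 → after 1×micro: 1 ⇒ (c0=-2, c1=1)
macro 3: S0 reads c0=-2 → after 1×micro: -1; S1 reads c0=-2 → after 1×micro: 2 ⇒ (c0=-1, c1=2)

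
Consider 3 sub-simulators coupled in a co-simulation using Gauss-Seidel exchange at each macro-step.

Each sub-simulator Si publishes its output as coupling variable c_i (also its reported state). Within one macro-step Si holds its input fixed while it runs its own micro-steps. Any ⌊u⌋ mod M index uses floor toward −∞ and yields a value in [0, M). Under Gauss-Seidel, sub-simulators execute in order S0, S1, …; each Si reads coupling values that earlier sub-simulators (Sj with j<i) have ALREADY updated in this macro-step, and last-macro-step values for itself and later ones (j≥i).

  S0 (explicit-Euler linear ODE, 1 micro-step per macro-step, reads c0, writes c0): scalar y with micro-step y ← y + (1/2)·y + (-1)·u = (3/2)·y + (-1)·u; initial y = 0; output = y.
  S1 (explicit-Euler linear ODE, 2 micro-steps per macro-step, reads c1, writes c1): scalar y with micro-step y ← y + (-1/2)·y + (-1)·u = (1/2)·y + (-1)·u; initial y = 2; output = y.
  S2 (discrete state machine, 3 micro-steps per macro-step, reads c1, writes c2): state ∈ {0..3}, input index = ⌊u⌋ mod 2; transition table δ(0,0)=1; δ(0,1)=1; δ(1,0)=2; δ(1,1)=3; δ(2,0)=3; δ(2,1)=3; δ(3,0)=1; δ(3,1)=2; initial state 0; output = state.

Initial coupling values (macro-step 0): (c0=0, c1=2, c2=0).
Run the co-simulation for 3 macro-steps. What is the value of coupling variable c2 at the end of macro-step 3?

c2 at macro-step 3 = 3

macro 1: S0 reads c0=0 → after 1×micro: 0; S1 reads c1=2 → after 2×micro: -5/2; S2 reads c1=-5/2 → after 3×micro: 2 ⇒ (c0=0, c1=-5/2, c2=2)
macro 2: S0 reads c0=0 → after 1×micro: 0; S1 reads c1=-5/2 → after 2×micro: 25/8; S2 reads c1=25/8 → after 3×micro: 3 ⇒ (c0=0, c1=25/8, c2=3)
macro 3: S0 reads c0=0 → after 1×micro: 0; S1 reads c1=25/8 → after 2×micro: -125/32; S2 reads c1=-125/32 → after 3×micro: 3 ⇒ (c0=0, c1=-125/32, c2=3)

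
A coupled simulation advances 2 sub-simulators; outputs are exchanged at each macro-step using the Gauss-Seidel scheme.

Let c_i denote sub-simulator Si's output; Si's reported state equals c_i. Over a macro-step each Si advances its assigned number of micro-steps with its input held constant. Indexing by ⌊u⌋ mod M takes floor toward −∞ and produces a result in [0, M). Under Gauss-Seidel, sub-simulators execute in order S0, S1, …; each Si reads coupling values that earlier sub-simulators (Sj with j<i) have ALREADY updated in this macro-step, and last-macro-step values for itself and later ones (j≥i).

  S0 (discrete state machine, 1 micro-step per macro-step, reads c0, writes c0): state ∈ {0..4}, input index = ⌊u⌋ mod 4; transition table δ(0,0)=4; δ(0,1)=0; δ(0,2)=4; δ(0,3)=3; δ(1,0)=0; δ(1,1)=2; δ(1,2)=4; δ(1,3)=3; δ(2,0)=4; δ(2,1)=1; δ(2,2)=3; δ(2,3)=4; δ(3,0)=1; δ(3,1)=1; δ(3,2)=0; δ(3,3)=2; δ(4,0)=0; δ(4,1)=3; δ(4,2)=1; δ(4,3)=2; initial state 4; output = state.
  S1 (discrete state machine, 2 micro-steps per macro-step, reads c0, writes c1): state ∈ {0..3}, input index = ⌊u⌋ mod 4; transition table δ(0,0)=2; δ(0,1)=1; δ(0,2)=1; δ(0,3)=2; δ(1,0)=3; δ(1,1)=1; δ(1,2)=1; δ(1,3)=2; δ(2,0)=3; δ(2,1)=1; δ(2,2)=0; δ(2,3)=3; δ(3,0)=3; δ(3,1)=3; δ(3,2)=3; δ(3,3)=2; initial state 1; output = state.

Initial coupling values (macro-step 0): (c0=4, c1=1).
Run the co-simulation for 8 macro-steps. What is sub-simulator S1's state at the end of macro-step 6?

macro 1: S0 reads c0=4 → after 1×micro: 0; S1 reads c0=0 → after 2×micro: 3 ⇒ (c0=0, c1=3)
macro 2: S0 reads c0=0 → after 1×micro: 4; S1 reads c0=4 → after 2×micro: 3 ⇒ (c0=4, c1=3)
macro 3: S0 reads c0=4 → after 1×micro: 0; S1 reads c0=0 → after 2×micro: 3 ⇒ (c0=0, c1=3)
macro 4: S0 reads c0=0 → after 1×micro: 4; S1 reads c0=4 → after 2×micro: 3 ⇒ (c0=4, c1=3)
macro 5: S0 reads c0=4 → after 1×micro: 0; S1 reads c0=0 → after 2×micro: 3 ⇒ (c0=0, c1=3)
macro 6: S0 reads c0=0 → after 1×micro: 4; S1 reads c0=4 → after 2×micro: 3 ⇒ (c0=4, c1=3)
macro 7: S0 reads c0=4 → after 1×micro: 0; S1 reads c0=0 → after 2×micro: 3 ⇒ (c0=0, c1=3)
macro 8: S0 reads c0=0 → after 1×micro: 4; S1 reads c0=4 → after 2×micro: 3 ⇒ (c0=4, c1=3)

S1 state at macro-step 6 = 3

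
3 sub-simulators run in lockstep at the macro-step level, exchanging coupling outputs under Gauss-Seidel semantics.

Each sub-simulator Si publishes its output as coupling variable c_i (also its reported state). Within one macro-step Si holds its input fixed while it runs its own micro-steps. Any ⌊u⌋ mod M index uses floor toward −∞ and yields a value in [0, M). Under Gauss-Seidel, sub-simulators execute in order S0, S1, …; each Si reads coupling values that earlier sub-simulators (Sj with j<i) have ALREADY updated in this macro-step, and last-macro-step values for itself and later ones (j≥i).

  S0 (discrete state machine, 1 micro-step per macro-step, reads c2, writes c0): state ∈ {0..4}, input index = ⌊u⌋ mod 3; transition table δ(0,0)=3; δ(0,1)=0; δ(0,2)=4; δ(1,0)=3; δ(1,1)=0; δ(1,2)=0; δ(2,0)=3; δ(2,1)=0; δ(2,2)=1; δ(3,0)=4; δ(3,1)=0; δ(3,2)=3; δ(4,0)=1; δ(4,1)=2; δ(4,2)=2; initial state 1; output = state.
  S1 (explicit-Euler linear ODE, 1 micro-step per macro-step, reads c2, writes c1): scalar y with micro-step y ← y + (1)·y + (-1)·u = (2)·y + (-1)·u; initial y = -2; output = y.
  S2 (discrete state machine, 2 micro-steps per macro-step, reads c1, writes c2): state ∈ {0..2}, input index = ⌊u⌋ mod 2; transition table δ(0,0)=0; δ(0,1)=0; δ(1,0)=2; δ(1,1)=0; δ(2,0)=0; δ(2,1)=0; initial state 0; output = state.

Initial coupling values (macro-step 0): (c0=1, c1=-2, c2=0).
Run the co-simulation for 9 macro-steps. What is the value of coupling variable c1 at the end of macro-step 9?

c1 at macro-step 9 = -1024

macro 1: S0 reads c2=0 → after 1×micro: 3; S1 reads c2=0 → after 1×micro: -4; S2 reads c1=-4 → after 2×micro: 0 ⇒ (c0=3, c1=-4, c2=0)
macro 2: S0 reads c2=0 → after 1×micro: 4; S1 reads c2=0 → after 1×micro: -8; S2 reads c1=-8 → after 2×micro: 0 ⇒ (c0=4, c1=-8, c2=0)
macro 3: S0 reads c2=0 → after 1×micro: 1; S1 reads c2=0 → after 1×micro: -16; S2 reads c1=-16 → after 2×micro: 0 ⇒ (c0=1, c1=-16, c2=0)
macro 4: S0 reads c2=0 → after 1×micro: 3; S1 reads c2=0 → after 1×micro: -32; S2 reads c1=-32 → after 2×micro: 0 ⇒ (c0=3, c1=-32, c2=0)
macro 5: S0 reads c2=0 → after 1×micro: 4; S1 reads c2=0 → after 1×micro: -64; S2 reads c1=-64 → after 2×micro: 0 ⇒ (c0=4, c1=-64, c2=0)
macro 6: S0 reads c2=0 → after 1×micro: 1; S1 reads c2=0 → after 1×micro: -128; S2 reads c1=-128 → after 2×micro: 0 ⇒ (c0=1, c1=-128, c2=0)
macro 7: S0 reads c2=0 → after 1×micro: 3; S1 reads c2=0 → after 1×micro: -256; S2 reads c1=-256 → after 2×micro: 0 ⇒ (c0=3, c1=-256, c2=0)
macro 8: S0 reads c2=0 → after 1×micro: 4; S1 reads c2=0 → after 1×micro: -512; S2 reads c1=-512 → after 2×micro: 0 ⇒ (c0=4, c1=-512, c2=0)
macro 9: S0 reads c2=0 → after 1×micro: 1; S1 reads c2=0 → after 1×micro: -1024; S2 reads c1=-1024 → after 2×micro: 0 ⇒ (c0=1, c1=-1024, c2=0)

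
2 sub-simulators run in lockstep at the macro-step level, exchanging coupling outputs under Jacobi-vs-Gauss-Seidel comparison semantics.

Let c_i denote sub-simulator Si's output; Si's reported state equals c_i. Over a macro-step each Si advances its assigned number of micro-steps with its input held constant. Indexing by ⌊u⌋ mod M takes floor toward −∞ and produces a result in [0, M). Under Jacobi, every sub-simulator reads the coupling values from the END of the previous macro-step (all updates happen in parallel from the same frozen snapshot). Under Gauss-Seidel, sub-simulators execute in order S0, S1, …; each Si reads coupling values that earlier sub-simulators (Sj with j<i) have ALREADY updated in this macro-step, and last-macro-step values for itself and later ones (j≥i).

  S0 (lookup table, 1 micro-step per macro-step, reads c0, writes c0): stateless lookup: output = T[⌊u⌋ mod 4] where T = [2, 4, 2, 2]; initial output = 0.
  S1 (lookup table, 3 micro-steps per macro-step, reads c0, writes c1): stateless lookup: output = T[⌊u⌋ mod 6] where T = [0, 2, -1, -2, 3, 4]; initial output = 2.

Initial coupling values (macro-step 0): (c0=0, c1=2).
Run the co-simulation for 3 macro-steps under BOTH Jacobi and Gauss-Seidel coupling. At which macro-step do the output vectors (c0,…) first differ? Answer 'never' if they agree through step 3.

first divergence at macro-step: 1

[Jacobi] macro 1: S0 reads c0=0 → after 1×micro: 2; S1 reads c0=0 → after 3×micro: 0 ⇒ (c0=2, c1=0)
[Jacobi] macro 2: S0 reads c0=2 → after 1×micro: 2; S1 reads c0=2 → after 3×micro: -1 ⇒ (c0=2, c1=-1)
[Jacobi] macro 3: S0 reads c0=2 → after 1×micro: 2; S1 reads c0=2 → after 3×micro: -1 ⇒ (c0=2, c1=-1)
[Gauss-Seidel] macro 1: S0 reads c0=0 → after 1×micro: 2; S1 reads c0=2 → after 3×micro: -1 ⇒ (c0=2, c1=-1)
[Gauss-Seidel] macro 2: S0 reads c0=2 → after 1×micro: 2; S1 reads c0=2 → after 3×micro: -1 ⇒ (c0=2, c1=-1)
[Gauss-Seidel] macro 3: S0 reads c0=2 → after 1×micro: 2; S1 reads c0=2 → after 3×micro: -1 ⇒ (c0=2, c1=-1)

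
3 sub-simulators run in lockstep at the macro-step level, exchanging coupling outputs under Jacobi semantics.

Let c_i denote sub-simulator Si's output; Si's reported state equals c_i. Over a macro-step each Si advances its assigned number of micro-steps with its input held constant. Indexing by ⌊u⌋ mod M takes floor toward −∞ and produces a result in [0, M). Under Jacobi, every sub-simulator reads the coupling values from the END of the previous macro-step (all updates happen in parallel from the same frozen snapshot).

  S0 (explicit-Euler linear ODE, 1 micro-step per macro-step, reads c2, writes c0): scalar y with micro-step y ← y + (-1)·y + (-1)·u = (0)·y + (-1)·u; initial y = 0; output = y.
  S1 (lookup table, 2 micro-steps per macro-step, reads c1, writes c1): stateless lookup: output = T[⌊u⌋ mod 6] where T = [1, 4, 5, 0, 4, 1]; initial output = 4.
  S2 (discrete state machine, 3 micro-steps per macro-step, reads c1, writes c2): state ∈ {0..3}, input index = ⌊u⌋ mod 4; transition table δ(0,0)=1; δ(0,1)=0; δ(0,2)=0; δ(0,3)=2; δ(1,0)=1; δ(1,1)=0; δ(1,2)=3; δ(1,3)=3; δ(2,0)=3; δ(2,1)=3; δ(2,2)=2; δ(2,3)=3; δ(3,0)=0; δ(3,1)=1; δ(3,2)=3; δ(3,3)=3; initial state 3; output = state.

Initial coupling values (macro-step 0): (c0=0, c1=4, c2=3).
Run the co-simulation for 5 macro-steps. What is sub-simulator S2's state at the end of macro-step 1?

S2 state at macro-step 1 = 1

macro 1: S0 reads c2=3 → after 1×micro: -3; S1 reads c1=4 → after 2×micro: 4; S2 reads c1=4 → after 3×micro: 1 ⇒ (c0=-3, c1=4, c2=1)
macro 2: S0 reads c2=1 → after 1×micro: -1; S1 reads c1=4 → after 2×micro: 4; S2 reads c1=4 → after 3×micro: 1 ⇒ (c0=-1, c1=4, c2=1)
macro 3: S0 reads c2=1 → after 1×micro: -1; S1 reads c1=4 → after 2×micro: 4; S2 reads c1=4 → after 3×micro: 1 ⇒ (c0=-1, c1=4, c2=1)
macro 4: S0 reads c2=1 → after 1×micro: -1; S1 reads c1=4 → after 2×micro: 4; S2 reads c1=4 → after 3×micro: 1 ⇒ (c0=-1, c1=4, c2=1)
macro 5: S0 reads c2=1 → after 1×micro: -1; S1 reads c1=4 → after 2×micro: 4; S2 reads c1=4 → after 3×micro: 1 ⇒ (c0=-1, c1=4, c2=1)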